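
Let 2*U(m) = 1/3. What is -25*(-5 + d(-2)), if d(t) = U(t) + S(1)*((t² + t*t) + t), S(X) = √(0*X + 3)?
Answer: 725/6 - 150*√3 ≈ -138.97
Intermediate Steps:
S(X) = √3 (S(X) = √(0 + 3) = √3)
U(m) = ⅙ (U(m) = (½)/3 = (½)*(⅓) = ⅙)
d(t) = ⅙ + √3*(t + 2*t²) (d(t) = ⅙ + √3*((t² + t*t) + t) = ⅙ + √3*((t² + t²) + t) = ⅙ + √3*(2*t² + t) = ⅙ + √3*(t + 2*t²))
-25*(-5 + d(-2)) = -25*(-5 + (⅙ - 2*√3 + 2*√3*(-2)²)) = -25*(-5 + (⅙ - 2*√3 + 2*√3*4)) = -25*(-5 + (⅙ - 2*√3 + 8*√3)) = -25*(-5 + (⅙ + 6*√3)) = -25*(-29/6 + 6*√3) = 725/6 - 150*√3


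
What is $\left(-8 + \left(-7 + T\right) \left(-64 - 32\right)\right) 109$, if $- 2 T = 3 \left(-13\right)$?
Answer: $-131672$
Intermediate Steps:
$T = \frac{39}{2}$ ($T = - \frac{3 \left(-13\right)}{2} = \left(- \frac{1}{2}\right) \left(-39\right) = \frac{39}{2} \approx 19.5$)
$\left(-8 + \left(-7 + T\right) \left(-64 - 32\right)\right) 109 = \left(-8 + \left(-7 + \frac{39}{2}\right) \left(-64 - 32\right)\right) 109 = \left(-8 + \frac{25}{2} \left(-96\right)\right) 109 = \left(-8 - 1200\right) 109 = \left(-1208\right) 109 = -131672$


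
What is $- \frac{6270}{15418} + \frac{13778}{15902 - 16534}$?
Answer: $- \frac{54097961}{2436044} \approx -22.207$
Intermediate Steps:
$- \frac{6270}{15418} + \frac{13778}{15902 - 16534} = \left(-6270\right) \frac{1}{15418} + \frac{13778}{-632} = - \frac{3135}{7709} + 13778 \left(- \frac{1}{632}\right) = - \frac{3135}{7709} - \frac{6889}{316} = - \frac{54097961}{2436044}$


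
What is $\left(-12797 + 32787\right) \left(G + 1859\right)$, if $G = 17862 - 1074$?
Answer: $372753530$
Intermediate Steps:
$G = 16788$ ($G = 17862 - 1074 = 16788$)
$\left(-12797 + 32787\right) \left(G + 1859\right) = \left(-12797 + 32787\right) \left(16788 + 1859\right) = 19990 \cdot 18647 = 372753530$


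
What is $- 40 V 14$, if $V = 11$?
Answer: $-6160$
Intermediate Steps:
$- 40 V 14 = \left(-40\right) 11 \cdot 14 = \left(-440\right) 14 = -6160$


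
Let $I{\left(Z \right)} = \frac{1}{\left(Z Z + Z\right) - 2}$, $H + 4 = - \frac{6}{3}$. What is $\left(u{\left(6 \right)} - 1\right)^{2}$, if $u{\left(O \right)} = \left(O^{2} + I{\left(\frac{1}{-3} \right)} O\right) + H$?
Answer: $\frac{69169}{100} \approx 691.69$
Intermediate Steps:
$H = -6$ ($H = -4 - \frac{6}{3} = -4 - 2 = -6$)
$I{\left(Z \right)} = \frac{1}{-2 + Z + Z^{2}}$ ($I{\left(Z \right)} = \frac{1}{\left(Z^{2} + Z\right) - 2} = \frac{1}{\left(Z + Z^{2}\right) - 2} = \frac{1}{-2 + Z + Z^{2}}$)
$u{\left(O \right)} = -6 + O^{2} - \frac{9 O}{20}$ ($u{\left(O \right)} = \left(O^{2} + \frac{O}{-2 + \frac{1}{-3} + \left(\frac{1}{-3}\right)^{2}}\right) - 6 = \left(O^{2} + \frac{O}{-2 - \frac{1}{3} + \left(- \frac{1}{3}\right)^{2}}\right) - 6 = \left(O^{2} + \frac{O}{-2 - \frac{1}{3} + \frac{1}{9}}\right) - 6 = \left(O^{2} + \frac{O}{- \frac{20}{9}}\right) - 6 = \left(O^{2} - \frac{9 O}{20}\right) - 6 = -6 + O^{2} - \frac{9 O}{20}$)
$\left(u{\left(6 \right)} - 1\right)^{2} = \left(\left(-6 + 6^{2} - \frac{27}{10}\right) - 1\right)^{2} = \left(\left(-6 + 36 - \frac{27}{10}\right) - 1\right)^{2} = \left(\frac{273}{10} - 1\right)^{2} = \left(\frac{263}{10}\right)^{2} = \frac{69169}{100}$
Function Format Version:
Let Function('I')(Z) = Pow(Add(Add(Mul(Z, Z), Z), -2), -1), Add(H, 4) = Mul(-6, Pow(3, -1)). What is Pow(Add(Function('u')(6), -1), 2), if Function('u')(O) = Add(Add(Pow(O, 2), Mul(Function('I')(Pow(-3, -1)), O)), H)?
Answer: Rational(69169, 100) ≈ 691.69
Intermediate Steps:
H = -6 (H = Add(-4, Mul(-6, Pow(3, -1))) = Add(-4, Mul(-6, Rational(1, 3))) = Add(-4, -2) = -6)
Function('I')(Z) = Pow(Add(-2, Z, Pow(Z, 2)), -1) (Function('I')(Z) = Pow(Add(Add(Pow(Z, 2), Z), -2), -1) = Pow(Add(Add(Z, Pow(Z, 2)), -2), -1) = Pow(Add(-2, Z, Pow(Z, 2)), -1))
Function('u')(O) = Add(-6, Pow(O, 2), Mul(Rational(-9, 20), O)) (Function('u')(O) = Add(Add(Pow(O, 2), Mul(Pow(Add(-2, Pow(-3, -1), Pow(Pow(-3, -1), 2)), -1), O)), -6) = Add(Add(Pow(O, 2), Mul(Pow(Add(-2, Rational(-1, 3), Pow(Rational(-1, 3), 2)), -1), O)), -6) = Add(Add(Pow(O, 2), Mul(Pow(Add(-2, Rational(-1, 3), Rational(1, 9)), -1), O)), -6) = Add(Add(Pow(O, 2), Mul(Pow(Rational(-20, 9), -1), O)), -6) = Add(Add(Pow(O, 2), Mul(Rational(-9, 20), O)), -6) = Add(-6, Pow(O, 2), Mul(Rational(-9, 20), O)))
Pow(Add(Function('u')(6), -1), 2) = Pow(Add(Add(-6, Pow(6, 2), Mul(Rational(-9, 20), 6)), -1), 2) = Pow(Add(Add(-6, 36, Rational(-27, 10)), -1), 2) = Pow(Add(Rational(273, 10), -1), 2) = Pow(Rational(263, 10), 2) = Rational(69169, 100)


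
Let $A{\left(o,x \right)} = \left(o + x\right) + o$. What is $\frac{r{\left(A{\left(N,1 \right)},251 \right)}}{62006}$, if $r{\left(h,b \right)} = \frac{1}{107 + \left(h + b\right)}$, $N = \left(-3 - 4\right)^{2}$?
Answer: $\frac{1}{28336742} \approx 3.529 \cdot 10^{-8}$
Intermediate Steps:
$N = 49$ ($N = \left(-7\right)^{2} = 49$)
$A{\left(o,x \right)} = x + 2 o$
$r{\left(h,b \right)} = \frac{1}{107 + b + h}$ ($r{\left(h,b \right)} = \frac{1}{107 + \left(b + h\right)} = \frac{1}{107 + b + h}$)
$\frac{r{\left(A{\left(N,1 \right)},251 \right)}}{62006} = \frac{1}{\left(107 + 251 + \left(1 + 2 \cdot 49\right)\right) 62006} = \frac{1}{107 + 251 + \left(1 + 98\right)} \frac{1}{62006} = \frac{1}{107 + 251 + 99} \cdot \frac{1}{62006} = \frac{1}{457} \cdot \frac{1}{62006} = \frac{1}{28336742}$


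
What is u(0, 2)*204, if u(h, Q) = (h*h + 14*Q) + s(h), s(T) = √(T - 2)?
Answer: 5712 + 204*I*√2 ≈ 5712.0 + 288.5*I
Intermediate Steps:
s(T) = √(-2 + T)
u(h, Q) = h² + √(-2 + h) + 14*Q (u(h, Q) = (h*h + 14*Q) + √(-2 + h) = (h² + 14*Q) + √(-2 + h) = h² + √(-2 + h) + 14*Q)
u(0, 2)*204 = (0² + √(-2 + 0) + 14*2)*204 = (0 + √(-2) + 28)*204 = (0 + I*√2 + 28)*204 = (28 + I*√2)*204 = 5712 + 204*I*√2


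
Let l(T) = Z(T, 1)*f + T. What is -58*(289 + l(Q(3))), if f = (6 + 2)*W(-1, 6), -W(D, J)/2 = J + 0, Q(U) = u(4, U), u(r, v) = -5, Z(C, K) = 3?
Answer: 232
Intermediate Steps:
Q(U) = -5
W(D, J) = -2*J (W(D, J) = -2*(J + 0) = -2*J)
f = -96 (f = (6 + 2)*(-2*6) = 8*(-12) = -96)
l(T) = -288 + T (l(T) = 3*(-96) + T = -288 + T)
-58*(289 + l(Q(3))) = -58*(289 + (-288 - 5)) = -58*(289 - 293) = -58*(-4) = 232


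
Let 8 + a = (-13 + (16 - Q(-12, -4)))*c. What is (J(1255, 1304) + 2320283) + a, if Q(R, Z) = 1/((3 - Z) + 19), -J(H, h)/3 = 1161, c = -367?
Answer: 60208333/26 ≈ 2.3157e+6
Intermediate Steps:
J(H, h) = -3483 (J(H, h) = -3*1161 = -3483)
Q(R, Z) = 1/(22 - Z)
a = -28467/26 (a = -8 + (-13 + (16 - (-1)/(-22 - 4)))*(-367) = -8 + (-13 + (16 - (-1)/(-26)))*(-367) = -8 + (-13 + (16 - (-1)*(-1)/26))*(-367) = -8 + (-13 + (16 - 1*1/26))*(-367) = -8 + (-13 + (16 - 1/26))*(-367) = -8 + (-13 + 415/26)*(-367) = -8 + (77/26)*(-367) = -8 - 28259/26 = -28467/26 ≈ -1094.9)
(J(1255, 1304) + 2320283) + a = (-3483 + 2320283) - 28467/26 = 2316800 - 28467/26 = 60208333/26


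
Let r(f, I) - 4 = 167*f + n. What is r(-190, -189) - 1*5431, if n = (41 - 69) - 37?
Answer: -37222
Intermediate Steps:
n = -65 (n = -28 - 37 = -65)
r(f, I) = -61 + 167*f (r(f, I) = 4 + (167*f - 65) = 4 + (-65 + 167*f) = -61 + 167*f)
r(-190, -189) - 1*5431 = (-61 + 167*(-190)) - 1*5431 = (-61 - 31730) - 5431 = -31791 - 5431 = -37222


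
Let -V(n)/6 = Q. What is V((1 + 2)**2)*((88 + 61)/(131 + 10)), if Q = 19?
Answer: -5662/47 ≈ -120.47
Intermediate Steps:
V(n) = -114 (V(n) = -6*19 = -114)
V((1 + 2)**2)*((88 + 61)/(131 + 10)) = -114*(88 + 61)/(131 + 10) = -16986/141 = -114*149/141 = -5662/47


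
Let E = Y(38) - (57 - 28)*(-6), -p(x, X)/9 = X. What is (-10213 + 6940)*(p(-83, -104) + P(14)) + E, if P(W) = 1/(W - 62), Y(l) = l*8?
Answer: -49007709/16 ≈ -3.0630e+6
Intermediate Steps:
Y(l) = 8*l
p(x, X) = -9*X
P(W) = 1/(-62 + W)
E = 478 (E = 8*38 - (57 - 28)*(-6) = 304 - 29*(-6) = 304 - 1*(-174) = 304 + 174 = 478)
(-10213 + 6940)*(p(-83, -104) + P(14)) + E = (-10213 + 6940)*(-9*(-104) + 1/(-62 + 14)) + 478 = -3273*(936 + 1/(-48)) + 478 = -3273*(936 - 1/48) + 478 = -3273*44927/48 + 478 = -49015357/16 + 478 = -49007709/16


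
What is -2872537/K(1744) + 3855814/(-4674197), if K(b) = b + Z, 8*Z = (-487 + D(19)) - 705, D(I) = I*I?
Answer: -107465022757806/61330138837 ≈ -1752.2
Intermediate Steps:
D(I) = I²
Z = -831/8 (Z = ((-487 + 19²) - 705)/8 = ((-487 + 361) - 705)/8 = (-126 - 705)/8 = (⅛)*(-831) = -831/8 ≈ -103.88)
K(b) = -831/8 + b (K(b) = b - 831/8 = -831/8 + b)
-2872537/K(1744) + 3855814/(-4674197) = -2872537/(-831/8 + 1744) + 3855814/(-4674197) = -2872537/13121/8 + 3855814*(-1/4674197) = -2872537*8/13121 - 3855814/4674197 = -22980296/13121 - 3855814/4674197 = -107465022757806/61330138837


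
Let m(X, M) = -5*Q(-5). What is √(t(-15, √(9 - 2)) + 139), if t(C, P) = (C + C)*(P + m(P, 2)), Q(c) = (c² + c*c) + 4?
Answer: √(8239 - 30*√7) ≈ 90.331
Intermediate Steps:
Q(c) = 4 + 2*c² (Q(c) = (c² + c²) + 4 = 2*c² + 4 = 4 + 2*c²)
m(X, M) = -270 (m(X, M) = -5*(4 + 2*(-5)²) = -5*(4 + 2*25) = -5*(4 + 50) = -5*54 = -270)
t(C, P) = 2*C*(-270 + P) (t(C, P) = (C + C)*(P - 270) = (2*C)*(-270 + P) = 2*C*(-270 + P))
√(t(-15, √(9 - 2)) + 139) = √(2*(-15)*(-270 + √(9 - 2)) + 139) = √(2*(-15)*(-270 + √7) + 139) = √((8100 - 30*√7) + 139) = √(8239 - 30*√7)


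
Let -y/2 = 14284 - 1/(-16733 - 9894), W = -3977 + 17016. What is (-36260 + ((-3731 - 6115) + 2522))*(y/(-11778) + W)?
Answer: -29709455330203008/52268801 ≈ -5.6840e+8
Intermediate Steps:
W = 13039
y = -760680138/26627 (y = -2*(14284 - 1/(-16733 - 9894)) = -2*(14284 - 1/(-26627)) = -2*(14284 - 1*(-1/26627)) = -2*(14284 + 1/26627) = -2*380340069/26627 = -760680138/26627 ≈ -28568.)
(-36260 + ((-3731 - 6115) + 2522))*(y/(-11778) + W) = (-36260 + ((-3731 - 6115) + 2522))*(-760680138/26627/(-11778) + 13039) = (-36260 + (-9846 + 2522))*(-760680138/26627*(-1/11778) + 13039) = (-36260 - 7324)*(126780023/52268801 + 13039) = -43584*681659676262/52268801 = -29709455330203008/52268801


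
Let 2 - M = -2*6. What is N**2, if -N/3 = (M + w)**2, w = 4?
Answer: 944784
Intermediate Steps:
M = 14 (M = 2 - (-2)*6 = 2 - 1*(-12) = 2 + 12 = 14)
N = -972 (N = -3*(14 + 4)**2 = -3*18**2 = -3*324 = -972)
N**2 = (-972)**2 = 944784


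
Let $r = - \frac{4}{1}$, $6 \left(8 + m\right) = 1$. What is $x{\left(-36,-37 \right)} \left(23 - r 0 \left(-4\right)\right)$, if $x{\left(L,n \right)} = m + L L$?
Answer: $\frac{177767}{6} \approx 29628.0$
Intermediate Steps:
$m = - \frac{47}{6}$ ($m = -8 + \frac{1}{6} \cdot 1 = -8 + \frac{1}{6} = - \frac{47}{6} \approx -7.8333$)
$r = -4$ ($r = \left(-4\right) 1 = -4$)
$x{\left(L,n \right)} = - \frac{47}{6} + L^{2}$ ($x{\left(L,n \right)} = - \frac{47}{6} + L L = - \frac{47}{6} + L^{2}$)
$x{\left(-36,-37 \right)} \left(23 - r 0 \left(-4\right)\right) = \left(- \frac{47}{6} + \left(-36\right)^{2}\right) \left(23 - \left(-4\right) 0 \left(-4\right)\right) = \left(- \frac{47}{6} + 1296\right) \left(23 - 0 \left(-4\right)\right) = \frac{7729 \left(23 - 0\right)}{6} = \frac{7729 \left(23 + 0\right)}{6} = \frac{7729}{6} \cdot 23 = \frac{177767}{6}$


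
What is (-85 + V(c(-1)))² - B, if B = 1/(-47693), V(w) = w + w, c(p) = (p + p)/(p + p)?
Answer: 328557078/47693 ≈ 6889.0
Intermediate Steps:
c(p) = 1 (c(p) = (2*p)/((2*p)) = (2*p)*(1/(2*p)) = 1)
V(w) = 2*w
B = -1/47693 ≈ -2.0967e-5
(-85 + V(c(-1)))² - B = (-85 + 2*1)² - 1*(-1/47693) = (-85 + 2)² + 1/47693 = (-83)² + 1/47693 = 6889 + 1/47693 = 328557078/47693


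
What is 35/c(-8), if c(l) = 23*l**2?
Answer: 35/1472 ≈ 0.023777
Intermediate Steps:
35/c(-8) = 35/((23*(-8)**2)) = 35/((23*64)) = 35/1472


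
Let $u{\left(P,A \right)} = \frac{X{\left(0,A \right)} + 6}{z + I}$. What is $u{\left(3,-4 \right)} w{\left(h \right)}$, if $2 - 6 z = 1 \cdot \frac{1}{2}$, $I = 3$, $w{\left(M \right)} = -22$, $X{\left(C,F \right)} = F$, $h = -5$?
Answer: $- \frac{176}{13} \approx -13.538$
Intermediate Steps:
$z = \frac{1}{4}$ ($z = \frac{1}{3} - \frac{1 \cdot \frac{1}{2}}{6} = \frac{1}{3} - \frac{1}{12} = \frac{1}{4} \approx 0.25$)
$u{\left(P,A \right)} = \frac{24}{13} + \frac{4 A}{13}$ ($u{\left(P,A \right)} = \frac{A + 6}{\frac{1}{4} + 3} = \frac{6 + A}{\frac{13}{4}} = \left(6 + A\right) \frac{4}{13} = \frac{24}{13} + \frac{4 A}{13}$)
$u{\left(3,-4 \right)} w{\left(h \right)} = \left(\frac{24}{13} + \frac{4}{13} \left(-4\right)\right) \left(-22\right) = \left(\frac{24}{13} - \frac{16}{13}\right) \left(-22\right) = \frac{8}{13} \left(-22\right) = - \frac{176}{13}$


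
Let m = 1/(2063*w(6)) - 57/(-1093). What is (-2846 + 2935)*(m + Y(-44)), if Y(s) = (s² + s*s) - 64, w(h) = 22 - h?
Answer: 12227347921389/36077744 ≈ 3.3892e+5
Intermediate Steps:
Y(s) = -64 + 2*s² (Y(s) = (s² + s²) - 64 = 2*s² - 64 = -64 + 2*s²)
m = 1882549/36077744 (m = 1/(2063*(22 - 1*6)) - 57/(-1093) = 1/(2063*(22 - 6)) - 57*(-1/1093) = (1/2063)/16 + 57/1093 = (1/2063)*(1/16) + 57/1093 = 1/33008 + 57/1093 = 1882549/36077744 ≈ 0.052180)
(-2846 + 2935)*(m + Y(-44)) = (-2846 + 2935)*(1882549/36077744 + (-64 + 2*(-44)²)) = 89*(1882549/36077744 + (-64 + 2*1936)) = 89*(1882549/36077744 + (-64 + 3872)) = 89*(1882549/36077744 + 3808) = 89*(137385931701/36077744) = 12227347921389/36077744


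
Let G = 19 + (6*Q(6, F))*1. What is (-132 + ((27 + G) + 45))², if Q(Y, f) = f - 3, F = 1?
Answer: 2809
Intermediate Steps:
Q(Y, f) = -3 + f
G = 7 (G = 19 + (6*(-3 + 1))*1 = 19 + (6*(-2))*1 = 19 - 12*1 = 19 - 12 = 7)
(-132 + ((27 + G) + 45))² = (-132 + ((27 + 7) + 45))² = (-132 + (34 + 45))² = (-132 + 79)² = (-53)² = 2809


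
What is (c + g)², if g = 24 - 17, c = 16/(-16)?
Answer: 36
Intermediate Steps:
c = -1 (c = 16*(-1/16) = -1)
g = 7
(c + g)² = (-1 + 7)² = 6² = 36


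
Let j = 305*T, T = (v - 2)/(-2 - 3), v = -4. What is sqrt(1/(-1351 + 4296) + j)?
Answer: sqrt(3174330095)/2945 ≈ 19.131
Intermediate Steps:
T = 6/5 (T = (-4 - 2)/(-2 - 3) = -6/(-5) = -6*(-1/5) = 6/5 ≈ 1.2000)
j = 366 (j = 305*(6/5) = 366)
sqrt(1/(-1351 + 4296) + j) = sqrt(1/(-1351 + 4296) + 366) = sqrt(1/2945 + 366) = sqrt(1077871/2945) = sqrt(3174330095)/2945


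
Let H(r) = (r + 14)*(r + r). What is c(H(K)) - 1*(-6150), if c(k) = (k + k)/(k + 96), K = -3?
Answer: 30728/5 ≈ 6145.6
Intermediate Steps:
H(r) = 2*r*(14 + r) (H(r) = (14 + r)*(2*r) = 2*r*(14 + r))
c(k) = 2*k/(96 + k) (c(k) = (2*k)/(96 + k) = 2*k/(96 + k))
c(H(K)) - 1*(-6150) = 2*(2*(-3)*(14 - 3))/(96 + 2*(-3)*(14 - 3)) - 1*(-6150) = 2*(2*(-3)*11)/(96 + 2*(-3)*11) + 6150 = 2*(-66)/(96 - 66) + 6150 = 2*(-66)/30 + 6150 = 2*(-66)*(1/30) + 6150 = -22/5 + 6150 = 30728/5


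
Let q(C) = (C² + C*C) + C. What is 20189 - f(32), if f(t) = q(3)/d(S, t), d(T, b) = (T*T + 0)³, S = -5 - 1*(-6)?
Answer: 20168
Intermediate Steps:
S = 1 (S = -5 + 6 = 1)
d(T, b) = T⁶ (d(T, b) = (T² + 0)³ = (T²)³ = T⁶)
q(C) = C + 2*C² (q(C) = (C² + C²) + C = 2*C² + C = C + 2*C²)
f(t) = 21 (f(t) = (3*(1 + 2*3))/(1⁶) = (3*(1 + 6))/1 = (3*7)*1 = 21*1 = 21)
20189 - f(32) = 20189 - 1*21 = 20189 - 21 = 20168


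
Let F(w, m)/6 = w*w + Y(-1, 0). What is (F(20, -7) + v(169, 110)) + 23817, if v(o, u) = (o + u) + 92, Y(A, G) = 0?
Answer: 26588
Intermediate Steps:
v(o, u) = 92 + o + u
F(w, m) = 6*w² (F(w, m) = 6*(w*w + 0) = 6*(w² + 0) = 6*w²)
(F(20, -7) + v(169, 110)) + 23817 = (6*20² + (92 + 169 + 110)) + 23817 = (6*400 + 371) + 23817 = (2400 + 371) + 23817 = 2771 + 23817 = 26588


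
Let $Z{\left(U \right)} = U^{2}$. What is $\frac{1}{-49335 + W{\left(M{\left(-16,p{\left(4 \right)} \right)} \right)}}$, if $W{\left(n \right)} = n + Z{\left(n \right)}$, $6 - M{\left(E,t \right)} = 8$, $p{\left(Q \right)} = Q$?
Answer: $- \frac{1}{49333} \approx -2.027 \cdot 10^{-5}$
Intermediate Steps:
$M{\left(E,t \right)} = -2$ ($M{\left(E,t \right)} = 6 - 8 = -2$)
$W{\left(n \right)} = n + n^{2}$
$\frac{1}{-49335 + W{\left(M{\left(-16,p{\left(4 \right)} \right)} \right)}} = \frac{1}{-49335 - 2 \left(1 - 2\right)} = \frac{1}{-49335 - -2} = \frac{1}{-49335 + 2} = \frac{1}{-49333} = - \frac{1}{49333}$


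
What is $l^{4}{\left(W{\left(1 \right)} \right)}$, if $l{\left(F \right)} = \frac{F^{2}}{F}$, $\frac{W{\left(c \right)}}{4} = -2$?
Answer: $4096$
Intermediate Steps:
$W{\left(c \right)} = -8$ ($W{\left(c \right)} = 4 \left(-2\right) = -8$)
$l{\left(F \right)} = F$
$l^{4}{\left(W{\left(1 \right)} \right)} = \left(-8\right)^{4} = 4096$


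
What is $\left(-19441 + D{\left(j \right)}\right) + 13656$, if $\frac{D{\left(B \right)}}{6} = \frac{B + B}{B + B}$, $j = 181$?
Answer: $-5779$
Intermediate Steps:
$D{\left(B \right)} = 6$ ($D{\left(B \right)} = 6 \frac{B + B}{B + B} = 6 \frac{2 B}{2 B} = 6 \cdot 2 B \frac{1}{2 B} = 6 \cdot 1 = 6$)
$\left(-19441 + D{\left(j \right)}\right) + 13656 = \left(-19441 + 6\right) + 13656 = -19435 + 13656 = -5779$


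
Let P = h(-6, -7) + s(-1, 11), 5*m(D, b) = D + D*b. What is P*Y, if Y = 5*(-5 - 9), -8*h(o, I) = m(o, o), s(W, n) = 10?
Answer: -1295/2 ≈ -647.50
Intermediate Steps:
m(D, b) = D/5 + D*b/5 (m(D, b) = (D + D*b)/5 = D/5 + D*b/5)
h(o, I) = -o*(1 + o)/40
Y = -70 (Y = 5*(-14) = -70)
P = 37/4 (P = -1/40*(-6)*(1 - 6) + 10 = -1/40*(-6)*(-5) + 10 = -¾ + 10 = 37/4 ≈ 9.2500)
P*Y = (37/4)*(-70) = -1295/2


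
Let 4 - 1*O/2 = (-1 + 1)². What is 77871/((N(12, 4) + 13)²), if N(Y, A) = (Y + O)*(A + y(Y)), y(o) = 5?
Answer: 77871/37249 ≈ 2.0906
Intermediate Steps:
O = 8 (O = 8 - 2*(-1 + 1)² = 8 - 2*0² = 8 - 2*0 = 8 + 0 = 8)
N(Y, A) = (5 + A)*(8 + Y) (N(Y, A) = (Y + 8)*(A + 5) = (8 + Y)*(5 + A) = (5 + A)*(8 + Y))
77871/((N(12, 4) + 13)²) = 77871/(((40 + 5*12 + 8*4 + 4*12) + 13)²) = 77871/(((40 + 60 + 32 + 48) + 13)²) = 77871/((180 + 13)²) = 77871/(193²) = 77871/37249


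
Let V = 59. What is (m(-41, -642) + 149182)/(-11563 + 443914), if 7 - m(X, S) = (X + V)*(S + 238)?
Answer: 156461/432351 ≈ 0.36188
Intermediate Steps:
m(X, S) = 7 - (59 + X)*(238 + S) (m(X, S) = 7 - (X + 59)*(S + 238) = 7 - (59 + X)*(238 + S))
(m(-41, -642) + 149182)/(-11563 + 443914) = ((-14035 - 238*(-41) - 59*(-642) - 1*(-642)*(-41)) + 149182)/(-11563 + 443914) = ((-14035 + 9758 + 37878 - 26322) + 149182)/432351 = (7279 + 149182)*(1/432351) = 156461*(1/432351) = 156461/432351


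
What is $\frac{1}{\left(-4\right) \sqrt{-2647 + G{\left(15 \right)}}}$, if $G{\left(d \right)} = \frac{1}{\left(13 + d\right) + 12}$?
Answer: $\frac{i \sqrt{1058790}}{211758} \approx 0.0048592 i$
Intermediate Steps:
$G{\left(d \right)} = \frac{1}{25 + d}$
$\frac{1}{\left(-4\right) \sqrt{-2647 + G{\left(15 \right)}}} = \frac{1}{\left(-4\right) \sqrt{-2647 + \frac{1}{25 + 15}}} = \frac{1}{\left(-4\right) \sqrt{-2647 + \frac{1}{40}}} = \frac{1}{\left(-4\right) \sqrt{- \frac{105879}{40}}} = \frac{1}{\left(-4\right) \frac{i \sqrt{1058790}}{20}} = \frac{1}{\left(- \frac{1}{5}\right) i \sqrt{1058790}} = \frac{i \sqrt{1058790}}{211758}$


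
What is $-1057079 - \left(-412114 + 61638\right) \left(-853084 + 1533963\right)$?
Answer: $238630691325$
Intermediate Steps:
$-1057079 - \left(-412114 + 61638\right) \left(-853084 + 1533963\right) = -1057079 - \left(-350476\right) 680879 = -1057079 - -238631748404 = -1057079 + 238631748404 = 238630691325$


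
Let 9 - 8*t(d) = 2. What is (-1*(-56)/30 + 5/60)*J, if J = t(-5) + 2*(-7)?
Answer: -819/32 ≈ -25.594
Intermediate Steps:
t(d) = 7/8 (t(d) = 9/8 - ⅛*2 = 9/8 - ¼ = 7/8)
J = -105/8 (J = 7/8 + 2*(-7) = 7/8 - 14 = -105/8 ≈ -13.125)
(-1*(-56)/30 + 5/60)*J = (-1*(-56)/30 + 5/60)*(-105/8) = (56*(1/30) + 5*(1/60))*(-105/8) = (28/15 + 1/12)*(-105/8) = (39/20)*(-105/8) = -819/32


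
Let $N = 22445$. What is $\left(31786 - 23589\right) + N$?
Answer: $30642$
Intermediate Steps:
$\left(31786 - 23589\right) + N = \left(31786 - 23589\right) + 22445 = 8197 + 22445 = 30642$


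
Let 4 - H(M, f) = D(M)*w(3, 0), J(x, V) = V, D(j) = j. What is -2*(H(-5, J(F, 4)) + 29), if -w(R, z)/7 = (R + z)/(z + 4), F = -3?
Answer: -27/2 ≈ -13.500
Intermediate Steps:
w(R, z) = -7*(R + z)/(4 + z) (w(R, z) = -7*(R + z)/(z + 4) = -7*(R + z)/(4 + z))
H(M, f) = 4 + 21*M/4 (H(M, f) = 4 - M*7*(-1*3 - 1*0)/(4 + 0) = 4 - M*7*(-3 + 0)/4 = 4 - M*7*(¼)*(-3) = 4 - M*(-21)/4 = 4 - (-21)*M/4 = 4 + 21*M/4)
-2*(H(-5, J(F, 4)) + 29) = -2*((4 + (21/4)*(-5)) + 29) = -2*((4 - 105/4) + 29) = -2*(-89/4 + 29) = -2*27/4 = -27/2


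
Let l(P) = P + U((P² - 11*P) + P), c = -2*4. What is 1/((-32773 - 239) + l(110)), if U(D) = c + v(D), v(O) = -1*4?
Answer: -1/32914 ≈ -3.0382e-5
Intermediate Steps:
c = -8
v(O) = -4
U(D) = -12 (U(D) = -8 - 4 = -12)
l(P) = -12 + P (l(P) = P - 12 = -12 + P)
1/((-32773 - 239) + l(110)) = 1/((-32773 - 239) + (-12 + 110)) = 1/(-33012 + 98) = 1/(-32914) = -1/32914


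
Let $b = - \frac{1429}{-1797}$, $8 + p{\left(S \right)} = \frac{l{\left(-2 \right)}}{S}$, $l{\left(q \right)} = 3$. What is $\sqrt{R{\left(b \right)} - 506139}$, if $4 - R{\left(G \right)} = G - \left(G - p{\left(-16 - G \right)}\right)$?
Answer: $\frac{2 i \sqrt{115256814435219}}{30181} \approx 711.43 i$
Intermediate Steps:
$p{\left(S \right)} = -8 + \frac{3}{S}$
$b = \frac{1429}{1797}$ ($b = \left(-1429\right) \left(- \frac{1}{1797}\right) = \frac{1429}{1797} \approx 0.79521$)
$R{\left(G \right)} = 12 - \frac{3}{-16 - G}$ ($R{\left(G \right)} = 4 - \left(G - \left(8 + G - \frac{3}{-16 - G}\right)\right) = 4 - \left(-8 + \frac{3}{-16 - G}\right) = 4 + \left(8 - \frac{3}{-16 - G}\right) = 12 - \frac{3}{-16 - G}$)
$\sqrt{R{\left(b \right)} - 506139} = \sqrt{\frac{3 \left(65 + 4 \cdot \frac{1429}{1797}\right)}{16 + \frac{1429}{1797}} - 506139} = \sqrt{\frac{3 \left(65 + \frac{5716}{1797}\right)}{\frac{30181}{1797}} - 506139} = \sqrt{3 \cdot \frac{1797}{30181} \cdot \frac{122521}{1797} - 506139} = \sqrt{\frac{367563}{30181} - 506139} = \sqrt{- \frac{15275413596}{30181}} = \frac{2 i \sqrt{115256814435219}}{30181}$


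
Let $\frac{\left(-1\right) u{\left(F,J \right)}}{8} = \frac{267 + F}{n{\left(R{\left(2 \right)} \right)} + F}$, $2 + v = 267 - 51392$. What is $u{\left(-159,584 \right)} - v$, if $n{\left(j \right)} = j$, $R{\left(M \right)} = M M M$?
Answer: $\frac{7721041}{151} \approx 51133.0$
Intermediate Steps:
$R{\left(M \right)} = M^{3}$ ($R{\left(M \right)} = M^{2} M = M^{3}$)
$v = -51127$ ($v = -2 + \left(267 - 51392\right) = -2 - 51125 = -51127$)
$u{\left(F,J \right)} = - \frac{8 \left(267 + F\right)}{8 + F}$ ($u{\left(F,J \right)} = - 8 \frac{267 + F}{2^{3} + F} = - 8 \frac{267 + F}{8 + F} = - \frac{8 \left(267 + F\right)}{8 + F}$)
$u{\left(-159,584 \right)} - v = \frac{8 \left(-267 - -159\right)}{8 - 159} - -51127 = \frac{8 \left(-267 + 159\right)}{-151} + 51127 = 8 \left(- \frac{1}{151}\right) \left(-108\right) + 51127 = \frac{864}{151} + 51127 = \frac{7721041}{151}$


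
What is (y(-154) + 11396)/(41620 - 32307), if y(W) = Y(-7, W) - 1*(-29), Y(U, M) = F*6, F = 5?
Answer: 11455/9313 ≈ 1.2300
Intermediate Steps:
Y(U, M) = 30 (Y(U, M) = 5*6 = 30)
y(W) = 59 (y(W) = 30 - 1*(-29) = 30 + 29 = 59)
(y(-154) + 11396)/(41620 - 32307) = (59 + 11396)/(41620 - 32307) = 11455/9313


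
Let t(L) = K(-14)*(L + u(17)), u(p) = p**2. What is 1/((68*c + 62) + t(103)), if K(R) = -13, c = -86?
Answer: -1/10882 ≈ -9.1895e-5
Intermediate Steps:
t(L) = -3757 - 13*L (t(L) = -13*(L + 17**2) = -13*(L + 289) = -13*(289 + L) = -3757 - 13*L)
1/((68*c + 62) + t(103)) = 1/((68*(-86) + 62) + (-3757 - 13*103)) = 1/((-5848 + 62) + (-3757 - 1339)) = 1/(-5786 - 5096) = 1/(-10882) = -1/10882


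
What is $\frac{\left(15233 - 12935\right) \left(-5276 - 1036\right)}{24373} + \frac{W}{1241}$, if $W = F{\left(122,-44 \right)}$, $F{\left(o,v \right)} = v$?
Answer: $- \frac{18001747628}{30246893} \approx -595.16$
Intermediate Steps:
$W = -44$
$\frac{\left(15233 - 12935\right) \left(-5276 - 1036\right)}{24373} + \frac{W}{1241} = \frac{\left(15233 - 12935\right) \left(-5276 - 1036\right)}{24373} - \frac{44}{1241} = 2298 \left(-6312\right) \frac{1}{24373} - \frac{44}{1241} = \left(-14504976\right) \frac{1}{24373} - \frac{44}{1241} = - \frac{14504976}{24373} - \frac{44}{1241} = - \frac{18001747628}{30246893}$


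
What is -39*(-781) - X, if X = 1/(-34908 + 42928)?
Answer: 244281179/8020 ≈ 30459.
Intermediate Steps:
X = 1/8020 ≈ 0.00012469
-39*(-781) - X = -39*(-781) - 1*1/8020 = 30459 - 1/8020 = 244281179/8020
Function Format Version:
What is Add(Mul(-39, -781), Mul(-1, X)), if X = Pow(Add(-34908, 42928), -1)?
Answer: Rational(244281179, 8020) ≈ 30459.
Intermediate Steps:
X = Rational(1, 8020) (X = Pow(8020, -1) = Rational(1, 8020) ≈ 0.00012469)
Add(Mul(-39, -781), Mul(-1, X)) = Add(Mul(-39, -781), Mul(-1, Rational(1, 8020))) = Add(30459, Rational(-1, 8020)) = Rational(244281179, 8020)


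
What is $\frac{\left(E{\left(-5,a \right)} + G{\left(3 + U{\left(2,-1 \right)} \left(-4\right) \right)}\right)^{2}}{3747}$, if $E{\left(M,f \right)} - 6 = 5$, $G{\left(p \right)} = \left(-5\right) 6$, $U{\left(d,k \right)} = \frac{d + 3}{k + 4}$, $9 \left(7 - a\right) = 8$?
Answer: $\frac{361}{3747} \approx 0.096344$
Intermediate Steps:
$a = \frac{55}{9}$ ($a = 7 - \frac{8}{9} = \frac{55}{9} \approx 6.1111$)
$U{\left(d,k \right)} = \frac{3 + d}{4 + k}$
$G{\left(p \right)} = -30$
$E{\left(M,f \right)} = 11$ ($E{\left(M,f \right)} = 6 + 5 = 11$)
$\frac{\left(E{\left(-5,a \right)} + G{\left(3 + U{\left(2,-1 \right)} \left(-4\right) \right)}\right)^{2}}{3747} = \frac{\left(11 - 30\right)^{2}}{3747} = \left(-19\right)^{2} \cdot \frac{1}{3747} = 361 \cdot \frac{1}{3747} = \frac{361}{3747}$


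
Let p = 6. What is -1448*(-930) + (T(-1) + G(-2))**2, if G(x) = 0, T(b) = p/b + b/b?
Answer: 1346665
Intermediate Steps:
T(b) = 1 + 6/b (T(b) = 6/b + b/b = 6/b + 1 = 1 + 6/b)
-1448*(-930) + (T(-1) + G(-2))**2 = -1448*(-930) + ((6 - 1)/(-1) + 0)**2 = 1346640 + (-1*5 + 0)**2 = 1346640 + (-5 + 0)**2 = 1346640 + (-5)**2 = 1346640 + 25 = 1346665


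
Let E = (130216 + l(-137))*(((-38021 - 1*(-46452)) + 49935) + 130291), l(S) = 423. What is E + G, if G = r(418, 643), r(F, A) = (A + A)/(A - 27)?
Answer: 7590956242127/308 ≈ 2.4646e+10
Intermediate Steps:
r(F, A) = 2*A/(-27 + A) (r(F, A) = (2*A)/(-27 + A) = 2*A/(-27 + A))
G = 643/308 (G = 2*643/(-27 + 643) = 2*643/616 = 2*643*(1/616) = 643/308 ≈ 2.0877)
E = 24645961823 (E = (130216 + 423)*(((-38021 - 1*(-46452)) + 49935) + 130291) = 130639*(((-38021 + 46452) + 49935) + 130291) = 130639*((8431 + 49935) + 130291) = 130639*(58366 + 130291) = 130639*188657 = 24645961823)
E + G = 24645961823 + 643/308 = 7590956242127/308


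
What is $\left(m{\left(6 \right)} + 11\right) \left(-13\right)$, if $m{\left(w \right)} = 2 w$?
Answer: $-299$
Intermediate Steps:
$\left(m{\left(6 \right)} + 11\right) \left(-13\right) = \left(2 \cdot 6 + 11\right) \left(-13\right) = \left(12 + 11\right) \left(-13\right) = 23 \left(-13\right) = -299$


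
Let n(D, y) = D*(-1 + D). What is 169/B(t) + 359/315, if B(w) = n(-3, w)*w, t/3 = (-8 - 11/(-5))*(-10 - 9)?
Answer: 820811/694260 ≈ 1.1823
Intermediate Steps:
t = 1653/5 (t = 3*((-8 - 11/(-5))*(-10 - 9)) = 3*((-8 - 11*(-⅕))*(-19)) = 3*((-8 + 11/5)*(-19)) = 3*(-29/5*(-19)) = 3*(551/5) = 1653/5 ≈ 330.60)
B(w) = 12*w (B(w) = (-3*(-1 - 3))*w = (-3*(-4))*w = 12*w)
169/B(t) + 359/315 = 169/((12*(1653/5))) + 359/315 = 169/(19836/5) + 359*(1/315) = 169*(5/19836) + 359/315 = 845/19836 + 359/315 = 820811/694260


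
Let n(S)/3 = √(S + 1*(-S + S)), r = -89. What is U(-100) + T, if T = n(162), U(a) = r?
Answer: -89 + 27*√2 ≈ -50.816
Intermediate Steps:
U(a) = -89
n(S) = 3*√S (n(S) = 3*√(S + 1*(-S + S)) = 3*√(S + 1*0) = 3*√(S + 0) = 3*√S)
T = 27*√2 (T = 3*√162 = 3*(9*√2) = 27*√2 ≈ 38.184)
U(-100) + T = -89 + 27*√2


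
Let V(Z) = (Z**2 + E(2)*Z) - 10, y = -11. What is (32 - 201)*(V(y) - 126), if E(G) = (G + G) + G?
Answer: 13689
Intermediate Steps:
E(G) = 3*G (E(G) = 2*G + G = 3*G)
V(Z) = -10 + Z**2 + 6*Z (V(Z) = (Z**2 + (3*2)*Z) - 10 = (Z**2 + 6*Z) - 10 = -10 + Z**2 + 6*Z)
(32 - 201)*(V(y) - 126) = (32 - 201)*((-10 + (-11)**2 + 6*(-11)) - 126) = -169*((-10 + 121 - 66) - 126) = -169*(45 - 126) = -169*(-81) = 13689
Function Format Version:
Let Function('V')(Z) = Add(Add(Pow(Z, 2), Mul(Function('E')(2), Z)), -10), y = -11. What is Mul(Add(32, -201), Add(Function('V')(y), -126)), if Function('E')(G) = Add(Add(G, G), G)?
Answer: 13689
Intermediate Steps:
Function('E')(G) = Mul(3, G) (Function('E')(G) = Add(Mul(2, G), G) = Mul(3, G))
Function('V')(Z) = Add(-10, Pow(Z, 2), Mul(6, Z)) (Function('V')(Z) = Add(Add(Pow(Z, 2), Mul(Mul(3, 2), Z)), -10) = Add(Add(Pow(Z, 2), Mul(6, Z)), -10) = Add(-10, Pow(Z, 2), Mul(6, Z)))
Mul(Add(32, -201), Add(Function('V')(y), -126)) = Mul(Add(32, -201), Add(Add(-10, Pow(-11, 2), Mul(6, -11)), -126)) = Mul(-169, Add(Add(-10, 121, -66), -126)) = Mul(-169, Add(45, -126)) = Mul(-169, -81) = 13689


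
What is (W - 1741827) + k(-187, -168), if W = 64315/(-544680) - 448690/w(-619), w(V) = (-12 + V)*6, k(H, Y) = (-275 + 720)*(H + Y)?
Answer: -130581621854945/68738616 ≈ -1.8997e+6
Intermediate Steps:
k(H, Y) = 445*H + 445*Y (k(H, Y) = 445*(H + Y) = 445*H + 445*Y)
w(V) = -72 + 6*V
W = 8138299087/68738616 (W = 64315/(-544680) - 448690/(-72 + 6*(-619)) = 64315*(-1/544680) - 448690/(-72 - 3714) = -12863/108936 - 448690/(-3786) = -12863/108936 - 448690*(-1/3786) = -12863/108936 + 224345/1893 = 8138299087/68738616 ≈ 118.39)
(W - 1741827) + k(-187, -168) = (8138299087/68738616 - 1741827) + (445*(-187) + 445*(-168)) = -119722638992345/68738616 + (-83215 - 74760) = -119722638992345/68738616 - 157975 = -130581621854945/68738616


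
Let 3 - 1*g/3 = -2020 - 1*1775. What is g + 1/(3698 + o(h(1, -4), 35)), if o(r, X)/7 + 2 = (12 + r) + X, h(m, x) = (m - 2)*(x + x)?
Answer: 46362187/4069 ≈ 11394.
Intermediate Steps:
h(m, x) = 2*x*(-2 + m) (h(m, x) = (-2 + m)*(2*x) = 2*x*(-2 + m))
o(r, X) = 70 + 7*X + 7*r (o(r, X) = -14 + 7*((12 + r) + X) = -14 + 7*(12 + X + r) = -14 + (84 + 7*X + 7*r) = 70 + 7*X + 7*r)
g = 11394 (g = 9 - 3*(-2020 - 1*1775) = 9 - 3*(-2020 - 1775) = 9 - 3*(-3795) = 9 + 11385 = 11394)
g + 1/(3698 + o(h(1, -4), 35)) = 11394 + 1/(3698 + (70 + 7*35 + 7*(2*(-4)*(-2 + 1)))) = 11394 + 1/(3698 + (70 + 245 + 7*(2*(-4)*(-1)))) = 11394 + 1/(3698 + (70 + 245 + 7*8)) = 11394 + 1/(3698 + (70 + 245 + 56)) = 11394 + 1/(3698 + 371) = 11394 + 1/4069 = 46362187/4069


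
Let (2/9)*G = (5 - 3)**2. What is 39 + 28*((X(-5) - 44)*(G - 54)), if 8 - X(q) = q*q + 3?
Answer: 64551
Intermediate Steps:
G = 18 (G = 9*(5 - 3)**2/2 = (9/2)*2**2 = (9/2)*4 = 18)
X(q) = 5 - q**2 (X(q) = 8 - (q*q + 3) = 8 - (q**2 + 3) = 8 - (3 + q**2) = 8 + (-3 - q**2) = 5 - q**2)
39 + 28*((X(-5) - 44)*(G - 54)) = 39 + 28*(((5 - 1*(-5)**2) - 44)*(18 - 54)) = 39 + 28*(((5 - 1*25) - 44)*(-36)) = 39 + 28*(((5 - 25) - 44)*(-36)) = 39 + 28*((-20 - 44)*(-36)) = 39 + 28*(-64*(-36)) = 39 + 28*2304 = 39 + 64512 = 64551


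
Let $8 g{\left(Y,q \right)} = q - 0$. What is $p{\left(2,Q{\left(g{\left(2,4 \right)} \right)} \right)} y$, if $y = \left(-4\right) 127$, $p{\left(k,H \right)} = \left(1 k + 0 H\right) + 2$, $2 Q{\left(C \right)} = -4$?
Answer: $-2032$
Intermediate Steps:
$g{\left(Y,q \right)} = \frac{q}{8}$ ($g{\left(Y,q \right)} = \frac{q - 0}{8} = \frac{q + 0}{8} = \frac{q}{8}$)
$Q{\left(C \right)} = -2$ ($Q{\left(C \right)} = \frac{1}{2} \left(-4\right) = -2$)
$p{\left(k,H \right)} = 2 + k$ ($p{\left(k,H \right)} = \left(k + 0\right) + 2 = k + 2 = 2 + k$)
$y = -508$
$p{\left(2,Q{\left(g{\left(2,4 \right)} \right)} \right)} y = \left(2 + 2\right) \left(-508\right) = 4 \left(-508\right) = -2032$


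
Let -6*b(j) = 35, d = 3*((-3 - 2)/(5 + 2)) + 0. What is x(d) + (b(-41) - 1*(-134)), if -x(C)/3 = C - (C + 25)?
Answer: 1219/6 ≈ 203.17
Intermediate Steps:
d = -15/7 (d = 3*(-5/7) + 0 = -15/7 + 0 = -15/7 ≈ -2.1429)
x(C) = 75 (x(C) = -3*(C - (C + 25)) = -3*(C - (25 + C)) = -3*(C + (-25 - C)) = -3*(-25) = 75)
b(j) = -35/6 (b(j) = -1/6*35 = -35/6)
x(d) + (b(-41) - 1*(-134)) = 75 + (-35/6 - 1*(-134)) = 75 + (-35/6 + 134) = 75 + 769/6 = 1219/6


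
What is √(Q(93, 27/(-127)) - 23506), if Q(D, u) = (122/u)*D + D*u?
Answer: 71*I*√2214245/381 ≈ 277.3*I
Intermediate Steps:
Q(D, u) = D*u + 122*D/u (Q(D, u) = 122*D/u + D*u = D*u + 122*D/u)
√(Q(93, 27/(-127)) - 23506) = √(93*(122 + (27/(-127))²)/((27/(-127))) - 23506) = √(93*(122 + (27*(-1/127))²)/((27*(-1/127))) - 23506) = √(93*(122 + (-27/127)²)/(-27/127) - 23506) = √(93*(-127/27)*(122 + 729/16129) - 23506) = √(93*(-127/27)*(1968467/16129) - 23506) = √(-61022477/1143 - 23506) = √(-87889835/1143) = 71*I*√2214245/381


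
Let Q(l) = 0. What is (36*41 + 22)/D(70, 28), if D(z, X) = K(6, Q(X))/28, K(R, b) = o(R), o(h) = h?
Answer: 20972/3 ≈ 6990.7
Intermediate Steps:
K(R, b) = R
D(z, X) = 3/14 (D(z, X) = 6/28 = 6*(1/28) = 3/14)
(36*41 + 22)/D(70, 28) = (36*41 + 22)/(3/14) = (1476 + 22)*(14/3) = 1498*(14/3) = 20972/3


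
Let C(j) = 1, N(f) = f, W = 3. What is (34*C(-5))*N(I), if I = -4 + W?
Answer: -34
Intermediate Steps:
I = -1 (I = -4 + 3 = -1)
(34*C(-5))*N(I) = (34*1)*(-1) = 34*(-1) = -34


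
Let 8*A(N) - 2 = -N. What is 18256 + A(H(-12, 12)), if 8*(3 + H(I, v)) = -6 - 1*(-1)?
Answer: 1168429/64 ≈ 18257.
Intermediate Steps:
H(I, v) = -29/8 (H(I, v) = -3 + (-6 - 1*(-1))/8 = -3 + (-6 + 1)/8 = -3 + (⅛)*(-5) = -3 - 5/8 = -29/8)
A(N) = ¼ - N/8 (A(N) = ¼ + (-N)/8 = ¼ - N/8)
18256 + A(H(-12, 12)) = 18256 + (¼ - ⅛*(-29/8)) = 18256 + (¼ + 29/64) = 18256 + 45/64 = 1168429/64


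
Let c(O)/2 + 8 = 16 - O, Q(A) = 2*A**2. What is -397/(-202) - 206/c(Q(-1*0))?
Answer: -8815/808 ≈ -10.910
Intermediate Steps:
c(O) = 16 - 2*O (c(O) = -16 + 2*(16 - O) = -16 + (32 - 2*O) = 16 - 2*O)
-397/(-202) - 206/c(Q(-1*0)) = -397/(-202) - 206/(16 - 4*(-1*0)**2) = -397*(-1/202) - 206/(16 - 4*0**2) = 397/202 - 206/(16 - 4*0) = 397/202 - 206/(16 - 2*0) = 397/202 - 206/(16 + 0) = 397/202 - 206/16 = 397/202 - 206*1/16 = 397/202 - 103/8 = -8815/808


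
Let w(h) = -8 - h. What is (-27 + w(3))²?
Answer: 1444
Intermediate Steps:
(-27 + w(3))² = (-27 + (-8 - 1*3))² = (-27 + (-8 - 3))² = (-27 - 11)² = (-38)² = 1444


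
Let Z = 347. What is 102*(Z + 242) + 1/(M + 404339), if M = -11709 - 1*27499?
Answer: 21936340219/365131 ≈ 60078.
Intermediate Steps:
M = -39208 (M = -11709 - 27499 = -39208)
102*(Z + 242) + 1/(M + 404339) = 102*(347 + 242) + 1/(-39208 + 404339) = 102*589 + 1/365131 = 60078 + 1/365131 = 21936340219/365131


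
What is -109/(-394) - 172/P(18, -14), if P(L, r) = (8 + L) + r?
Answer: -16615/1182 ≈ -14.057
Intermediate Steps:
P(L, r) = 8 + L + r
-109/(-394) - 172/P(18, -14) = -109/(-394) - 172/(8 + 18 - 14) = -109*(-1/394) - 172/12 = 109/394 - 172*1/12 = 109/394 - 43/3 = -16615/1182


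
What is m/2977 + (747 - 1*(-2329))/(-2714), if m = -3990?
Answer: -9993056/4039789 ≈ -2.4737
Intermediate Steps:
m/2977 + (747 - 1*(-2329))/(-2714) = -3990/2977 + (747 - 1*(-2329))/(-2714) = -3990*1/2977 + (747 + 2329)*(-1/2714) = -3990/2977 + 3076*(-1/2714) = -3990/2977 - 1538/1357 = -9993056/4039789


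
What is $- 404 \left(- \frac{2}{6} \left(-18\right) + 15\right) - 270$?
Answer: $-8754$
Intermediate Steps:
$- 404 \left(- \frac{2}{6} \left(-18\right) + 15\right) - 270 = - 404 \left(\left(-2\right) \frac{1}{6} \left(-18\right) + 15\right) - 270 = - 404 \left(\left(- \frac{1}{3}\right) \left(-18\right) + 15\right) - 270 = - 404 \left(6 + 15\right) - 270 = \left(-404\right) 21 - 270 = -8484 - 270 = -8754$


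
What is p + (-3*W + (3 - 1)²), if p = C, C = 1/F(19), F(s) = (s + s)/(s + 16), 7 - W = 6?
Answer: 73/38 ≈ 1.9211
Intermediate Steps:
W = 1 (W = 7 - 1*6 = 7 - 6 = 1)
F(s) = 2*s/(16 + s) (F(s) = (2*s)/(16 + s) = 2*s/(16 + s))
C = 35/38 (C = 1/(2*19/(16 + 19)) = 1/(2*19/35) = 1/(2*19*(1/35)) = 1/(38/35) = 35/38 ≈ 0.92105)
p = 35/38 ≈ 0.92105
p + (-3*W + (3 - 1)²) = 35/38 + (-3*1 + (3 - 1)²) = 35/38 + (-3 + 2²) = 35/38 + (-3 + 4) = 35/38 + 1 = 73/38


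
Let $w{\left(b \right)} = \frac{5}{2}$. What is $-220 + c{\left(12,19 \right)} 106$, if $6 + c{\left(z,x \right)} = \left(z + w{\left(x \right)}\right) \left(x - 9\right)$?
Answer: $14514$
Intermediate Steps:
$w{\left(b \right)} = \frac{5}{2}$ ($w{\left(b \right)} = 5 \cdot \frac{1}{2} = \frac{5}{2}$)
$c{\left(z,x \right)} = -6 + \left(-9 + x\right) \left(\frac{5}{2} + z\right)$ ($c{\left(z,x \right)} = -6 + \left(z + \frac{5}{2}\right) \left(x - 9\right) = -6 + \left(\frac{5}{2} + z\right) \left(-9 + x\right) = -6 + \left(-9 + x\right) \left(\frac{5}{2} + z\right)$)
$-220 + c{\left(12,19 \right)} 106 = -220 + \left(- \frac{57}{2} - 108 + \frac{5}{2} \cdot 19 + 19 \cdot 12\right) 106 = -220 + \left(- \frac{57}{2} - 108 + \frac{95}{2} + 228\right) 106 = -220 + 139 \cdot 106 = -220 + 14734 = 14514$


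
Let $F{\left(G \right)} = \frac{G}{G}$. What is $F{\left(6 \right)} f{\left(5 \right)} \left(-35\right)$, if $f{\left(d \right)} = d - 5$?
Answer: $0$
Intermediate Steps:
$f{\left(d \right)} = -5 + d$ ($f{\left(d \right)} = d - 5 = -5 + d$)
$F{\left(G \right)} = 1$
$F{\left(6 \right)} f{\left(5 \right)} \left(-35\right) = 1 \left(-5 + 5\right) \left(-35\right) = 1 \cdot 0 \left(-35\right) = 0 \left(-35\right) = 0$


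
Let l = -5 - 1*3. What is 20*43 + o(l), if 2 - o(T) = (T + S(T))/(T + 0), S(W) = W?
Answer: 860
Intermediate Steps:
l = -8 (l = -5 - 3 = -8)
o(T) = 0 (o(T) = 2 - (T + T)/(T + 0) = 2 - 2*T/T = 2 - 1*2 = 2 - 2 = 0)
20*43 + o(l) = 20*43 + 0 = 860 + 0 = 860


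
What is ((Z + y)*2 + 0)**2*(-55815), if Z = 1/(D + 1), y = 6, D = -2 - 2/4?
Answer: -19051520/3 ≈ -6.3505e+6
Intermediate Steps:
D = -5/2 (D = -2 - 2/4 = -2 - 1*1/2 = -2 - 1/2 = -5/2 ≈ -2.5000)
Z = -2/3 (Z = 1/(-5/2 + 1) = 1/(-3/2) = -2/3 ≈ -0.66667)
((Z + y)*2 + 0)**2*(-55815) = ((-2/3 + 6)*2 + 0)**2*(-55815) = ((16/3)*2 + 0)**2*(-55815) = (32/3 + 0)**2*(-55815) = (32/3)**2*(-55815) = (1024/9)*(-55815) = -19051520/3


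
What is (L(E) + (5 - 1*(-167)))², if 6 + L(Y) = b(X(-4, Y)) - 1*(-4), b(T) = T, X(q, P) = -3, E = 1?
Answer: 27889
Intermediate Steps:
L(Y) = -5 (L(Y) = -6 + (-3 - 1*(-4)) = -6 + (-3 + 4) = -6 + 1 = -5)
(L(E) + (5 - 1*(-167)))² = (-5 + (5 - 1*(-167)))² = (-5 + (5 + 167))² = (-5 + 172)² = 167² = 27889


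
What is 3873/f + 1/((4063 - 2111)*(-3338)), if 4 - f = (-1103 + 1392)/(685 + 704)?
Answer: 35052249017005/34318592192 ≈ 1021.4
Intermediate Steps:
f = 5267/1389 (f = 4 - (-1103 + 1392)/(685 + 704) = 4 - 289/1389 = 5267/1389 ≈ 3.7919)
3873/f + 1/((4063 - 2111)*(-3338)) = 3873/(5267/1389) + 1/((4063 - 2111)*(-3338)) = 3873*(1389/5267) - 1/3338/1952 = 5379597/5267 + (1/1952)*(-1/3338) = 5379597/5267 - 1/6515776 = 35052249017005/34318592192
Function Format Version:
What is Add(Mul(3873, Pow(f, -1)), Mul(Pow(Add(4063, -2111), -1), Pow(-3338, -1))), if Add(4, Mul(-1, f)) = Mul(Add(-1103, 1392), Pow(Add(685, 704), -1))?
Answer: Rational(35052249017005, 34318592192) ≈ 1021.4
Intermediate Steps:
f = Rational(5267, 1389) (f = Add(4, Mul(-1, Mul(Add(-1103, 1392), Pow(Add(685, 704), -1)))) = Add(4, Mul(-1, Mul(289, Pow(1389, -1)))) = Add(4, Mul(-1, Mul(289, Rational(1, 1389)))) = Add(4, Mul(-1, Rational(289, 1389))) = Add(4, Rational(-289, 1389)) = Rational(5267, 1389) ≈ 3.7919)
Add(Mul(3873, Pow(f, -1)), Mul(Pow(Add(4063, -2111), -1), Pow(-3338, -1))) = Add(Mul(3873, Pow(Rational(5267, 1389), -1)), Mul(Pow(Add(4063, -2111), -1), Pow(-3338, -1))) = Add(Mul(3873, Rational(1389, 5267)), Mul(Pow(1952, -1), Rational(-1, 3338))) = Add(Rational(5379597, 5267), Mul(Rational(1, 1952), Rational(-1, 3338))) = Add(Rational(5379597, 5267), Rational(-1, 6515776)) = Rational(35052249017005, 34318592192)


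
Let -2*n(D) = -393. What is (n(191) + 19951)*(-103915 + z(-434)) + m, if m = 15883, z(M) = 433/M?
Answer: -1817272298741/868 ≈ -2.0936e+9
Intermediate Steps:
n(D) = 393/2 (n(D) = -1/2*(-393) = 393/2)
(n(191) + 19951)*(-103915 + z(-434)) + m = (393/2 + 19951)*(-103915 + 433/(-434)) + 15883 = 40295*(-103915 + 433*(-1/434))/2 + 15883 = 40295*(-103915 - 433/434)/2 + 15883 = (40295/2)*(-45099543/434) + 15883 = -1817286085185/868 + 15883 = -1817272298741/868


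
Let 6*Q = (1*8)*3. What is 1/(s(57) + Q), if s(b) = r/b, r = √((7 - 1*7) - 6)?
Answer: 2166/8665 - 19*I*√6/17330 ≈ 0.24997 - 0.0026855*I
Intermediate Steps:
r = I*√6 (r = √((7 - 7) - 6) = √(0 - 6) = √(-6) = I*√6 ≈ 2.4495*I)
s(b) = I*√6/b (s(b) = (I*√6)/b = I*√6/b)
Q = 4 (Q = ((1*8)*3)/6 = (8*3)/6 = (⅙)*24 = 4)
1/(s(57) + Q) = 1/(I*√6/57 + 4) = 1/(4 + I*√6/57)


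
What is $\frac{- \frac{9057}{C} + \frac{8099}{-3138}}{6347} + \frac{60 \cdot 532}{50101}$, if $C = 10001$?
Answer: $\frac{6352623758635655}{9979556910765486} \approx 0.63656$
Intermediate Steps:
$\frac{- \frac{9057}{C} + \frac{8099}{-3138}}{6347} + \frac{60 \cdot 532}{50101} = \frac{- \frac{9057}{10001} + \frac{8099}{-3138}}{6347} + \frac{60 \cdot 532}{50101} = \left(\left(-9057\right) \frac{1}{10001} + 8099 \left(- \frac{1}{3138}\right)\right) \frac{1}{6347} + 31920 \cdot \frac{1}{50101} = \left(- \frac{9057}{10001} - \frac{8099}{3138}\right) \frac{1}{6347} + \frac{31920}{50101} = \left(- \frac{109418965}{31383138}\right) \frac{1}{6347} + \frac{31920}{50101} = - \frac{109418965}{199188776886} + \frac{31920}{50101} = \frac{6352623758635655}{9979556910765486}$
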